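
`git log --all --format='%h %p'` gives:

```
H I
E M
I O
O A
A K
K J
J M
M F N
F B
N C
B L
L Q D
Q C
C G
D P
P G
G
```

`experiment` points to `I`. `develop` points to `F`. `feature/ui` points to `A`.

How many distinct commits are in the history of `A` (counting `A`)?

Walking parent pointers from A: reachable set = {A, B, C, D, F, G, J, K, L, M, N, P, Q}.
That is 13 commits.

13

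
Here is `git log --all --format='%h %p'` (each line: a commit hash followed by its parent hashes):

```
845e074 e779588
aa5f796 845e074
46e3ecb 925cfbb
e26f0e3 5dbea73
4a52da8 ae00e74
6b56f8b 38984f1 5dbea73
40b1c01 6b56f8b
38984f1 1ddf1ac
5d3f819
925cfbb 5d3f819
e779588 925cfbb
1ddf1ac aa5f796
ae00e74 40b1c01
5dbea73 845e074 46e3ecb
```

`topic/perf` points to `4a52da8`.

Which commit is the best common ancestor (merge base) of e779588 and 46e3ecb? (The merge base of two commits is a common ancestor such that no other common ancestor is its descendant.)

Ancestors of e779588: {5d3f819, 925cfbb, e779588}.
Ancestors of 46e3ecb: {46e3ecb, 5d3f819, 925cfbb}.
Common ancestors: {5d3f819, 925cfbb}.
Among these, 925cfbb is not an ancestor of any other common ancestor — it is the merge base.

925cfbb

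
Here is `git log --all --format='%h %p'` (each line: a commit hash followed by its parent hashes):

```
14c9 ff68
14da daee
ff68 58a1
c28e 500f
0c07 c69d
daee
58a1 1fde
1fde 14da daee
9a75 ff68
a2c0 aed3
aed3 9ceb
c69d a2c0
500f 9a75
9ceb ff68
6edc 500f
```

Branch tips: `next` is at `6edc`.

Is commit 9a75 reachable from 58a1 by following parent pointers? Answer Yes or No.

No

Ancestors of 58a1: {14da, 1fde, 58a1, daee}.
9a75 is not in that set, so it is not an ancestor of 58a1.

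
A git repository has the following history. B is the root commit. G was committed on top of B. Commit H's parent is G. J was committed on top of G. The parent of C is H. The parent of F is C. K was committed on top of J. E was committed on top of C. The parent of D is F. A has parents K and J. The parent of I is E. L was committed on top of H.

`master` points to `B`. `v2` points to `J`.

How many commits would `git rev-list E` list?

Walking parent pointers from E: reachable set = {B, C, E, G, H}.
That is 5 commits.

5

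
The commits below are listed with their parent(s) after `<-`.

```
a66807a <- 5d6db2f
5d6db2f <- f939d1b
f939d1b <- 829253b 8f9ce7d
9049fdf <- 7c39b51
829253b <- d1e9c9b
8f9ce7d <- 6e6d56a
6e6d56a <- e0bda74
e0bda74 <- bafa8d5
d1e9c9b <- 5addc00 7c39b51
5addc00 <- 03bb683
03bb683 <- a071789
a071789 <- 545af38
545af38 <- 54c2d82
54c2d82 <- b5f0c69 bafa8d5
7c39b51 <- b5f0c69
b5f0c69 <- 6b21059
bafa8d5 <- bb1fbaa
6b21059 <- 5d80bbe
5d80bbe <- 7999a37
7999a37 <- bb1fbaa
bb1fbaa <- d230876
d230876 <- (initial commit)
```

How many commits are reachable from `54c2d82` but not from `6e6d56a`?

Reachable from 54c2d82: {54c2d82, 5d80bbe, 6b21059, 7999a37, b5f0c69, bafa8d5, bb1fbaa, d230876}.
Reachable from 6e6d56a: {6e6d56a, bafa8d5, bb1fbaa, d230876, e0bda74}.
In 54c2d82's history but not 6e6d56a's: {54c2d82, 5d80bbe, 6b21059, 7999a37, b5f0c69} — 5 commits.

5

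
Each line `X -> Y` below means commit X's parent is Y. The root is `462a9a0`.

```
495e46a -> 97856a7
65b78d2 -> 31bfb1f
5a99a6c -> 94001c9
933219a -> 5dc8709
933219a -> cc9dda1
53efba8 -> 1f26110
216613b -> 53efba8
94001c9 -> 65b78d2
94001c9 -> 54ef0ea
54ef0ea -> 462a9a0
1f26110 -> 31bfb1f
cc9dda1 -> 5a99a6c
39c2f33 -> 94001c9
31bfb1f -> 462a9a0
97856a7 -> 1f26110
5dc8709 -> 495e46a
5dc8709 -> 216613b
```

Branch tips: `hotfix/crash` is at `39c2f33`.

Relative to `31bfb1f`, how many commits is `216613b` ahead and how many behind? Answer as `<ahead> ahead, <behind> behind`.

Reachable from 216613b: {1f26110, 216613b, 31bfb1f, 462a9a0, 53efba8}.
Reachable from 31bfb1f: {31bfb1f, 462a9a0}.
Only in 216613b's history (ahead): {1f26110, 216613b, 53efba8} — 3.
Only in 31bfb1f's history (behind): {} — 0.

3 ahead, 0 behind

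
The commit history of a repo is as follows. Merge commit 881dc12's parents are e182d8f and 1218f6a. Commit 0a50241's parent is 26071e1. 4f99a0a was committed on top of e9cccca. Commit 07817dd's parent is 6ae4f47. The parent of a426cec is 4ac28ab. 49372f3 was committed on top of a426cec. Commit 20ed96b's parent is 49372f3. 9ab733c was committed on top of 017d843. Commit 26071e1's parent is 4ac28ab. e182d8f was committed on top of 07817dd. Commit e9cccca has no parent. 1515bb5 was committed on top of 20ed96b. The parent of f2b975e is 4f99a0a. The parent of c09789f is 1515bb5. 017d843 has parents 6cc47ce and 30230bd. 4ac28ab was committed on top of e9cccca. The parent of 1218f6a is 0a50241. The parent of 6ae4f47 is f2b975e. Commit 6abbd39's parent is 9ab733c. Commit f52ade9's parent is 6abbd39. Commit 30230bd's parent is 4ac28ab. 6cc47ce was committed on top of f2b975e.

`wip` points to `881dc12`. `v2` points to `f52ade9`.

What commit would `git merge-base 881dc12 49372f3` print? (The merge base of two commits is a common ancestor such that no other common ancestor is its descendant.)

4ac28ab

Ancestors of 881dc12: {07817dd, 0a50241, 1218f6a, 26071e1, 4ac28ab, 4f99a0a, 6ae4f47, 881dc12, e182d8f, e9cccca, f2b975e}.
Ancestors of 49372f3: {49372f3, 4ac28ab, a426cec, e9cccca}.
Common ancestors: {4ac28ab, e9cccca}.
Among these, 4ac28ab is not an ancestor of any other common ancestor — it is the merge base.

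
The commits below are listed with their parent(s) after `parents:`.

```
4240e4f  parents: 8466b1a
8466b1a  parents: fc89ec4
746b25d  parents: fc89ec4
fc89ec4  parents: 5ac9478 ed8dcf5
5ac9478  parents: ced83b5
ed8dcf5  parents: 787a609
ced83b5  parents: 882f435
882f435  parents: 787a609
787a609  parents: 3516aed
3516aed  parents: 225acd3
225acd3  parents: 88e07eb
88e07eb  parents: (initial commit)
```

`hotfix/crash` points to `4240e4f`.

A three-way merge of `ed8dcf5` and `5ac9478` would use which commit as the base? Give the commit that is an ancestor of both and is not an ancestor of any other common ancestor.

787a609

Ancestors of ed8dcf5: {225acd3, 3516aed, 787a609, 88e07eb, ed8dcf5}.
Ancestors of 5ac9478: {225acd3, 3516aed, 5ac9478, 787a609, 882f435, 88e07eb, ced83b5}.
Common ancestors: {225acd3, 3516aed, 787a609, 88e07eb}.
Among these, 787a609 is not an ancestor of any other common ancestor — it is the merge base.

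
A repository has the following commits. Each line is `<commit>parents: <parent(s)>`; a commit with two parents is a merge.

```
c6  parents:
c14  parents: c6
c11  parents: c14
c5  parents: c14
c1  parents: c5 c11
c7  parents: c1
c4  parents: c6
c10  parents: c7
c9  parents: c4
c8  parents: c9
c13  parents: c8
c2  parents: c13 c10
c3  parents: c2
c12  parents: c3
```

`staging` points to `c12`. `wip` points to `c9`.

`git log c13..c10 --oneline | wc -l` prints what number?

6

Reachable from c10: {c1, c10, c11, c14, c5, c6, c7}.
Reachable from c13: {c13, c4, c6, c8, c9}.
In c10's history but not c13's: {c1, c10, c11, c14, c5, c7} — 6 commits.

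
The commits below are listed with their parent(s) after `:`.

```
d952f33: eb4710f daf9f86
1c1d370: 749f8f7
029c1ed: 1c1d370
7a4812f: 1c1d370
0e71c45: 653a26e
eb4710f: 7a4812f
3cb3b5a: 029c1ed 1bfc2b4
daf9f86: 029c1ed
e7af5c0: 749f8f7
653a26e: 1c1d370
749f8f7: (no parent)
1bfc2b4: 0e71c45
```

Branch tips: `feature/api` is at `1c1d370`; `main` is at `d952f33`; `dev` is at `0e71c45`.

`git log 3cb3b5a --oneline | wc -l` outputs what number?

7

Walking parent pointers from 3cb3b5a: reachable set = {029c1ed, 0e71c45, 1bfc2b4, 1c1d370, 3cb3b5a, 653a26e, 749f8f7}.
That is 7 commits.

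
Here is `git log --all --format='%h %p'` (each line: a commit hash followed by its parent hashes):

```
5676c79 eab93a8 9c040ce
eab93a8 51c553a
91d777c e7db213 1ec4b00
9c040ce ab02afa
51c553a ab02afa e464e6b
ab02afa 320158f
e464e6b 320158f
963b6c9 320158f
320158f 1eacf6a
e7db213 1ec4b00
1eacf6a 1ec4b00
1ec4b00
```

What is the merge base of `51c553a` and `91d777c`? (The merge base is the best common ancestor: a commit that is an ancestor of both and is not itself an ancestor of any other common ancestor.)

Ancestors of 51c553a: {1eacf6a, 1ec4b00, 320158f, 51c553a, ab02afa, e464e6b}.
Ancestors of 91d777c: {1ec4b00, 91d777c, e7db213}.
Common ancestors: {1ec4b00}.
The only common ancestor is 1ec4b00, so it is the merge base.

1ec4b00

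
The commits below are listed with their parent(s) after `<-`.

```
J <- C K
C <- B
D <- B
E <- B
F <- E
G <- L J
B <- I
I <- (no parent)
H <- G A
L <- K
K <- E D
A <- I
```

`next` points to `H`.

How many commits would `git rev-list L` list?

6

Walking parent pointers from L: reachable set = {B, D, E, I, K, L}.
That is 6 commits.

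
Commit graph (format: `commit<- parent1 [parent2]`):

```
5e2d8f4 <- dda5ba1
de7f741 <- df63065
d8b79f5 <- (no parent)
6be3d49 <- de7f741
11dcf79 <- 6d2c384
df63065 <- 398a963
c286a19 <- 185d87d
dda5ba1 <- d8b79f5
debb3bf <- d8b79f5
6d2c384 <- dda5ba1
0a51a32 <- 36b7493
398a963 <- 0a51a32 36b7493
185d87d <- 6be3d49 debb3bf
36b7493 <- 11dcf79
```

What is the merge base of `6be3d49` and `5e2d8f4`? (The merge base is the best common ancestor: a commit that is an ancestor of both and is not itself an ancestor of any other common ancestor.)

Ancestors of 6be3d49: {0a51a32, 11dcf79, 36b7493, 398a963, 6be3d49, 6d2c384, d8b79f5, dda5ba1, de7f741, df63065}.
Ancestors of 5e2d8f4: {5e2d8f4, d8b79f5, dda5ba1}.
Common ancestors: {d8b79f5, dda5ba1}.
Among these, dda5ba1 is not an ancestor of any other common ancestor — it is the merge base.

dda5ba1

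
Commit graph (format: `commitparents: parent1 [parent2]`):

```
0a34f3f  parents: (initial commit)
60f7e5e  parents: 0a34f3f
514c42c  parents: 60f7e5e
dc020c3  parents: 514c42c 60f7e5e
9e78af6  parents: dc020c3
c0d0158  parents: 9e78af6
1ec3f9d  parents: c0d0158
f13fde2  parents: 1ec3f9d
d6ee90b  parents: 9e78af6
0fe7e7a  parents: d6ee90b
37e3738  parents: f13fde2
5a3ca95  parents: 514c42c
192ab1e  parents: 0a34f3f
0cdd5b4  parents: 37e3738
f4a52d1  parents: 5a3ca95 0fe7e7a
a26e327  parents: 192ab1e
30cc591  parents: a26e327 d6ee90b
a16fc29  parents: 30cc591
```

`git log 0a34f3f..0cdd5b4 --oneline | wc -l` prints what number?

9

Reachable from 0cdd5b4: {0a34f3f, 0cdd5b4, 1ec3f9d, 37e3738, 514c42c, 60f7e5e, 9e78af6, c0d0158, dc020c3, f13fde2}.
Reachable from 0a34f3f: {0a34f3f}.
In 0cdd5b4's history but not 0a34f3f's: {0cdd5b4, 1ec3f9d, 37e3738, 514c42c, 60f7e5e, 9e78af6, c0d0158, dc020c3, f13fde2} — 9 commits.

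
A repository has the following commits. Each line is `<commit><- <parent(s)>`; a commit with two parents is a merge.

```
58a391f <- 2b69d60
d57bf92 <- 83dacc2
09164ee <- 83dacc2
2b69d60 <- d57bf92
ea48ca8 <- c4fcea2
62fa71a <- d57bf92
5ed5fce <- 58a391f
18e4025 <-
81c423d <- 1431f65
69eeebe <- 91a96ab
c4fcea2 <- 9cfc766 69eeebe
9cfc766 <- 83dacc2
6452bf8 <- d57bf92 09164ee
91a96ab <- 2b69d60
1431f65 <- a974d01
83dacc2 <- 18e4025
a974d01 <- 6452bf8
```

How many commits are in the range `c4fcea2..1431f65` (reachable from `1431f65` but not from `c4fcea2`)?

4

Reachable from 1431f65: {09164ee, 1431f65, 18e4025, 6452bf8, 83dacc2, a974d01, d57bf92}.
Reachable from c4fcea2: {18e4025, 2b69d60, 69eeebe, 83dacc2, 91a96ab, 9cfc766, c4fcea2, d57bf92}.
In 1431f65's history but not c4fcea2's: {09164ee, 1431f65, 6452bf8, a974d01} — 4 commits.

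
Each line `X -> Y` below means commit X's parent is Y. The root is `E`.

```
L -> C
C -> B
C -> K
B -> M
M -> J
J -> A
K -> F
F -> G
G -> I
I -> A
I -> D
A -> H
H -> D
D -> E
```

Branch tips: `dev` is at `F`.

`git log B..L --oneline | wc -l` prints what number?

Reachable from L: {A, B, C, D, E, F, G, H, I, J, K, L, M}.
Reachable from B: {A, B, D, E, H, J, M}.
In L's history but not B's: {C, F, G, I, K, L} — 6 commits.

6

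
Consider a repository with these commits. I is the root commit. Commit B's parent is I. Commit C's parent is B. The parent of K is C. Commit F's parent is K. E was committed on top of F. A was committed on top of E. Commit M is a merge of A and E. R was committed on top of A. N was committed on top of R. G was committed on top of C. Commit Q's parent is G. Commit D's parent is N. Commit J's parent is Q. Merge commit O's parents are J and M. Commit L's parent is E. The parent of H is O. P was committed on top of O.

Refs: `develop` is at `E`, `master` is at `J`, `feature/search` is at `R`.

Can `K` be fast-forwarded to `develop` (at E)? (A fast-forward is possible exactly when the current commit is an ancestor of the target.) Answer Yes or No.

A fast-forward from K to E is possible iff K is an ancestor of E.
Ancestors of E: {B, C, E, F, I, K}.
K is among them, so fast-forward is possible.

Yes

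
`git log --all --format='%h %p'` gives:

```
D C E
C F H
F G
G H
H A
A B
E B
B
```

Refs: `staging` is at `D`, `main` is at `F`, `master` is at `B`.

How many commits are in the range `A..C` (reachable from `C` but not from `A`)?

4

Reachable from C: {A, B, C, F, G, H}.
Reachable from A: {A, B}.
In C's history but not A's: {C, F, G, H} — 4 commits.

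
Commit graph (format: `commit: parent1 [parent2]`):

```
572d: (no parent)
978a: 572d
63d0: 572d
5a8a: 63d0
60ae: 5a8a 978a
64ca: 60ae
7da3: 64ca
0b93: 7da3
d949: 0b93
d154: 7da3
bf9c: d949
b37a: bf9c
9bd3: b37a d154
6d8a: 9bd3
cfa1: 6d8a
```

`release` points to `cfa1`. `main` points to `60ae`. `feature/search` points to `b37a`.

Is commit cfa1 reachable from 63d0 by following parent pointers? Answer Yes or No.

Ancestors of 63d0: {572d, 63d0}.
cfa1 is not in that set, so it is not an ancestor of 63d0.

No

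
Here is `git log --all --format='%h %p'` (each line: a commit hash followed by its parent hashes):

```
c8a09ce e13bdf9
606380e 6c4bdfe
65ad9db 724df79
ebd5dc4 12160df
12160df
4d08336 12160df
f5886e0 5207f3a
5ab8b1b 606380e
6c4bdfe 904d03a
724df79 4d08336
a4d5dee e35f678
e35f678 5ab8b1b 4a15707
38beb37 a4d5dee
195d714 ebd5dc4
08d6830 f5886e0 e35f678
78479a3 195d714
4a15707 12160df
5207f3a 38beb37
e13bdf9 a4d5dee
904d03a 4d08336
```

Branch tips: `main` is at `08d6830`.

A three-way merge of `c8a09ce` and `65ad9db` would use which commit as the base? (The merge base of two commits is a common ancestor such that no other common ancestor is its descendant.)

Ancestors of c8a09ce: {12160df, 4a15707, 4d08336, 5ab8b1b, 606380e, 6c4bdfe, 904d03a, a4d5dee, c8a09ce, e13bdf9, e35f678}.
Ancestors of 65ad9db: {12160df, 4d08336, 65ad9db, 724df79}.
Common ancestors: {12160df, 4d08336}.
Among these, 4d08336 is not an ancestor of any other common ancestor — it is the merge base.

4d08336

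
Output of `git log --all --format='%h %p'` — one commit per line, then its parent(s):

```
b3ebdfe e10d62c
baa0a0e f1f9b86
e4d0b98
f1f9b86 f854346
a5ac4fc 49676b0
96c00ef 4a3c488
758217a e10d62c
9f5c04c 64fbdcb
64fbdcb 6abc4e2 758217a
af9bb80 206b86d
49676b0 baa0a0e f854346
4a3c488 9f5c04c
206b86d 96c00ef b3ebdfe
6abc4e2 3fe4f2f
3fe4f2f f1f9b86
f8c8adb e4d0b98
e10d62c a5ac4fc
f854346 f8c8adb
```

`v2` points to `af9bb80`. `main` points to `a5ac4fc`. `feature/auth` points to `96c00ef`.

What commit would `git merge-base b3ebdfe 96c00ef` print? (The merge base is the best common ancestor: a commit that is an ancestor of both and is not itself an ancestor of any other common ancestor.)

e10d62c

Ancestors of b3ebdfe: {49676b0, a5ac4fc, b3ebdfe, baa0a0e, e10d62c, e4d0b98, f1f9b86, f854346, f8c8adb}.
Ancestors of 96c00ef: {3fe4f2f, 49676b0, 4a3c488, 64fbdcb, 6abc4e2, 758217a, 96c00ef, 9f5c04c, a5ac4fc, baa0a0e, e10d62c, e4d0b98, f1f9b86, f854346, f8c8adb}.
Common ancestors: {49676b0, a5ac4fc, baa0a0e, e10d62c, e4d0b98, f1f9b86, f854346, f8c8adb}.
Among these, e10d62c is not an ancestor of any other common ancestor — it is the merge base.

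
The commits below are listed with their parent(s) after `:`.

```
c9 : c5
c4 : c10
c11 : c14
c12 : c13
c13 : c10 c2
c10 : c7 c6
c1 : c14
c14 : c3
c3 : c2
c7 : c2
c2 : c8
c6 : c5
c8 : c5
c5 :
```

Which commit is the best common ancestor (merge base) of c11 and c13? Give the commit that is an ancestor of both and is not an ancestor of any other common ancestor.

c2

Ancestors of c11: {c11, c14, c2, c3, c5, c8}.
Ancestors of c13: {c10, c13, c2, c5, c6, c7, c8}.
Common ancestors: {c2, c5, c8}.
Among these, c2 is not an ancestor of any other common ancestor — it is the merge base.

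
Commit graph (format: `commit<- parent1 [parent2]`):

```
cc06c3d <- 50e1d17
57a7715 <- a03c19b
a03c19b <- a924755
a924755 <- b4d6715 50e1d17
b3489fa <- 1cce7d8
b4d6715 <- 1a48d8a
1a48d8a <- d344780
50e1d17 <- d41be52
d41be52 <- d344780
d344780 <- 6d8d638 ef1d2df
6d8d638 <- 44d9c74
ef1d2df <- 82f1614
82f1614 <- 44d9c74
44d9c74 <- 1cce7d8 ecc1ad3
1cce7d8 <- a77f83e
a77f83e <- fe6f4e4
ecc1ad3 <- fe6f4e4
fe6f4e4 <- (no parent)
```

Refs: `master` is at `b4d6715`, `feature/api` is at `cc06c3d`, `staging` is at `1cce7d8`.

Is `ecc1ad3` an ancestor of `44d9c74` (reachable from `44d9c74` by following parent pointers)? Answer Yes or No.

Ancestors of 44d9c74 (commits reachable by following parents): {1cce7d8, 44d9c74, a77f83e, ecc1ad3, fe6f4e4}.
ecc1ad3 is in that set, so it is an ancestor of 44d9c74.

Yes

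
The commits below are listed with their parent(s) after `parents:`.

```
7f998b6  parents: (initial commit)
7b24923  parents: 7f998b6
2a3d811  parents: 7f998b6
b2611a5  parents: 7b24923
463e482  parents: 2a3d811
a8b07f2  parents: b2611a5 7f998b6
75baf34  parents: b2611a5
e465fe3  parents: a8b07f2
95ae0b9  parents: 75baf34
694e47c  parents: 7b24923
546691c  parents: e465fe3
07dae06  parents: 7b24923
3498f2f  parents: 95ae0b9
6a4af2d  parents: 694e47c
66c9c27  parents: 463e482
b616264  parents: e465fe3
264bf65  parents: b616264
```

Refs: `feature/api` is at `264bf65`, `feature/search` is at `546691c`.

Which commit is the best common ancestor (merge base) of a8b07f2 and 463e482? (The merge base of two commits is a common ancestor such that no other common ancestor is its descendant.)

7f998b6

Ancestors of a8b07f2: {7b24923, 7f998b6, a8b07f2, b2611a5}.
Ancestors of 463e482: {2a3d811, 463e482, 7f998b6}.
Common ancestors: {7f998b6}.
The only common ancestor is 7f998b6, so it is the merge base.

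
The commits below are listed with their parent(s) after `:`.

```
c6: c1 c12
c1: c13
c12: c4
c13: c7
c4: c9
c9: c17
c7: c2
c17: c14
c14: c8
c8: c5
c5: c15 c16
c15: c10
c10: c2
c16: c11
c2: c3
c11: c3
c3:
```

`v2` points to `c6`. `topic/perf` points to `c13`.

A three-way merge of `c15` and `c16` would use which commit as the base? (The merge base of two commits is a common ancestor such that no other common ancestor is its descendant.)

Ancestors of c15: {c10, c15, c2, c3}.
Ancestors of c16: {c11, c16, c3}.
Common ancestors: {c3}.
The only common ancestor is c3, so it is the merge base.

c3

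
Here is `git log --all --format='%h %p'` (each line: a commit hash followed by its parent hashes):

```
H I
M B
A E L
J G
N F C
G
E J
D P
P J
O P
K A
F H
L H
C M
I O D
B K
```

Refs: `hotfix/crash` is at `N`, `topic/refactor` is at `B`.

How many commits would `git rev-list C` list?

14

Walking parent pointers from C: reachable set = {A, B, C, D, E, G, H, I, J, K, L, M, O, P}.
That is 14 commits.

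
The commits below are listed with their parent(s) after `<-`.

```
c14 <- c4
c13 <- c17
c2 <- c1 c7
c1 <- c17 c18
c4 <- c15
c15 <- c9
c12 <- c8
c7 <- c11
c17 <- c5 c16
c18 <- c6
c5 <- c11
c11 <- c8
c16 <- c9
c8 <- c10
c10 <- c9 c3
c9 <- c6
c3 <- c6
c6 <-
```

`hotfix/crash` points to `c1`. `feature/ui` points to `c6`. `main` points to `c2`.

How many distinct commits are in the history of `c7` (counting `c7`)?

7

Walking parent pointers from c7: reachable set = {c10, c11, c3, c6, c7, c8, c9}.
That is 7 commits.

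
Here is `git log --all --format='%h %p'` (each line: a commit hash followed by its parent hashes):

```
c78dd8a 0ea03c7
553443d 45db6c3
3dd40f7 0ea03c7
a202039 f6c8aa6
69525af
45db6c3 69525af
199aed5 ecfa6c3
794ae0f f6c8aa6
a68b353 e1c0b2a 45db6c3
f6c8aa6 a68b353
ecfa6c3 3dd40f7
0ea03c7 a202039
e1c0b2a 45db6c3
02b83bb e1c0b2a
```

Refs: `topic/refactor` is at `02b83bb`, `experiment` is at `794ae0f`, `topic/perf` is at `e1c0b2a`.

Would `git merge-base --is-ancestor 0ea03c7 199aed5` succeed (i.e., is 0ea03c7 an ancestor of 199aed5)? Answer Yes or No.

Ancestors of 199aed5 (commits reachable by following parents): {0ea03c7, 199aed5, 3dd40f7, 45db6c3, 69525af, a202039, a68b353, e1c0b2a, ecfa6c3, f6c8aa6}.
0ea03c7 is in that set, so it is an ancestor of 199aed5.

Yes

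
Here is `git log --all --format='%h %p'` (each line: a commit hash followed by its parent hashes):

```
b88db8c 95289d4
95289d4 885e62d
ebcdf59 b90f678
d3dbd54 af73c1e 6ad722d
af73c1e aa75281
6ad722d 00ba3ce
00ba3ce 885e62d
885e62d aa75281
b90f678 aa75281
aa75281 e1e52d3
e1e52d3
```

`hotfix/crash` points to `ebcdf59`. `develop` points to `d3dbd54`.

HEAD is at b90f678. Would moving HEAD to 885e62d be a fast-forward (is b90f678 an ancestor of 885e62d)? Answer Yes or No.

No

A fast-forward from b90f678 to 885e62d is possible iff b90f678 is an ancestor of 885e62d.
Ancestors of 885e62d: {885e62d, aa75281, e1e52d3}.
b90f678 is not among them, so fast-forward is not possible.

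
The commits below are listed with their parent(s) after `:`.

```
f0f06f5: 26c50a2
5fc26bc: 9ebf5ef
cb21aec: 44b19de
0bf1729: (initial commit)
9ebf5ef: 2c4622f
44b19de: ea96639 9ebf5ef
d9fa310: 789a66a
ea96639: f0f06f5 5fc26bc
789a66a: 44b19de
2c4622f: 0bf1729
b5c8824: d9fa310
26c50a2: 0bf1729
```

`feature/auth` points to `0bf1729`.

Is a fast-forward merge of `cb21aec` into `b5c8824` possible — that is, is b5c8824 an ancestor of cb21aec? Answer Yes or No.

A fast-forward from b5c8824 to cb21aec is possible iff b5c8824 is an ancestor of cb21aec.
Ancestors of cb21aec: {0bf1729, 26c50a2, 2c4622f, 44b19de, 5fc26bc, 9ebf5ef, cb21aec, ea96639, f0f06f5}.
b5c8824 is not among them, so fast-forward is not possible.

No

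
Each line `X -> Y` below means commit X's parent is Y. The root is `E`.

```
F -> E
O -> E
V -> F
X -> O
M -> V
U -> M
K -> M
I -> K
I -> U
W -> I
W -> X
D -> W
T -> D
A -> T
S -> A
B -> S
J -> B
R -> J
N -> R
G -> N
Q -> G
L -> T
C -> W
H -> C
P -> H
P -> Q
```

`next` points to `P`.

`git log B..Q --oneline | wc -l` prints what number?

5

Reachable from Q: {A, B, D, E, F, G, I, J, K, M, N, O, Q, R, S, T, U, V, W, X}.
Reachable from B: {A, B, D, E, F, I, K, M, O, S, T, U, V, W, X}.
In Q's history but not B's: {G, J, N, Q, R} — 5 commits.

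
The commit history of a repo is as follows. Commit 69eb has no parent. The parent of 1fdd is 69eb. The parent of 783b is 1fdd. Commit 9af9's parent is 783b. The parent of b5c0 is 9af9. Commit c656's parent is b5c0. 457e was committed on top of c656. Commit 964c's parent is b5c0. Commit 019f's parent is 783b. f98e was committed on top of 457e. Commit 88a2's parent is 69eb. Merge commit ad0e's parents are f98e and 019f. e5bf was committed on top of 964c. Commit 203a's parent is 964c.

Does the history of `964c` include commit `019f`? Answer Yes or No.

Ancestors of 964c: {1fdd, 69eb, 783b, 964c, 9af9, b5c0}.
019f is not in that set, so it is not an ancestor of 964c.

No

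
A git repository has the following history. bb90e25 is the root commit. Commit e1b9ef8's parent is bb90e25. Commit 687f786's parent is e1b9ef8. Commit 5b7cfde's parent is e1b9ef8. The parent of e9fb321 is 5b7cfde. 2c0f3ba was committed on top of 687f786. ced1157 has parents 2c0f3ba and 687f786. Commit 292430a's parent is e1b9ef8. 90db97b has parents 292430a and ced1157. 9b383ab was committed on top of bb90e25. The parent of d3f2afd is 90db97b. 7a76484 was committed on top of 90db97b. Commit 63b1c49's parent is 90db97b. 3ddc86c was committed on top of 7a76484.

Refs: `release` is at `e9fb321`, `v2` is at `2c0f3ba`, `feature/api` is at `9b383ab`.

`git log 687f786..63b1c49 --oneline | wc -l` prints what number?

5

Reachable from 63b1c49: {292430a, 2c0f3ba, 63b1c49, 687f786, 90db97b, bb90e25, ced1157, e1b9ef8}.
Reachable from 687f786: {687f786, bb90e25, e1b9ef8}.
In 63b1c49's history but not 687f786's: {292430a, 2c0f3ba, 63b1c49, 90db97b, ced1157} — 5 commits.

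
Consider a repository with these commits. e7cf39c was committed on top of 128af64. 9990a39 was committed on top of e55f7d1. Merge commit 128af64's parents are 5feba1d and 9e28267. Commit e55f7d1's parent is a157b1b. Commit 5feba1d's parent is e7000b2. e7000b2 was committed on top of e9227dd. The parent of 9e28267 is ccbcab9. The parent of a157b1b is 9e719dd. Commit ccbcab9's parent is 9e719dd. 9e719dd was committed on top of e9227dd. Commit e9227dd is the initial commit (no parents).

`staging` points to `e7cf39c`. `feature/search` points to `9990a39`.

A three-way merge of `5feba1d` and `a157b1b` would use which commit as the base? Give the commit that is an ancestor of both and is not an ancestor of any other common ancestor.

Ancestors of 5feba1d: {5feba1d, e7000b2, e9227dd}.
Ancestors of a157b1b: {9e719dd, a157b1b, e9227dd}.
Common ancestors: {e9227dd}.
The only common ancestor is e9227dd, so it is the merge base.

e9227dd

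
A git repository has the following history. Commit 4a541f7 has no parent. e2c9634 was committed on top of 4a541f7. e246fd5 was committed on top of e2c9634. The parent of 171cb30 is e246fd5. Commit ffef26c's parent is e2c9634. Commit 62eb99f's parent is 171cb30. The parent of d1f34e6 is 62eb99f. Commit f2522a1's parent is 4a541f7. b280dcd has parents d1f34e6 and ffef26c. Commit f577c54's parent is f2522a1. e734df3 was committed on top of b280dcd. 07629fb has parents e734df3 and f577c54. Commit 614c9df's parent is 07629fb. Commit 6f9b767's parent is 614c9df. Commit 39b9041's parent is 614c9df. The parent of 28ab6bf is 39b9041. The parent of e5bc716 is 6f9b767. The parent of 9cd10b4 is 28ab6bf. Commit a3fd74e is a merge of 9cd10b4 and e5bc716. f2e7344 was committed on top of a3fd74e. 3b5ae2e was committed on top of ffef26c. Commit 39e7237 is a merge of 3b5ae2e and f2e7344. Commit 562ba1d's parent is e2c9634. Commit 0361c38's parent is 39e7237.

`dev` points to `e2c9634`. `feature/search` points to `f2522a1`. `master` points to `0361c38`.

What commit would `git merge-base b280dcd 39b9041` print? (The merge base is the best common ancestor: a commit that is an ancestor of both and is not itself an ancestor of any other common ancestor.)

b280dcd

Ancestors of b280dcd: {171cb30, 4a541f7, 62eb99f, b280dcd, d1f34e6, e246fd5, e2c9634, ffef26c}.
Ancestors of 39b9041: {07629fb, 171cb30, 39b9041, 4a541f7, 614c9df, 62eb99f, b280dcd, d1f34e6, e246fd5, e2c9634, e734df3, f2522a1, f577c54, ffef26c}.
Common ancestors: {171cb30, 4a541f7, 62eb99f, b280dcd, d1f34e6, e246fd5, e2c9634, ffef26c}.
Among these, b280dcd is not an ancestor of any other common ancestor — it is the merge base.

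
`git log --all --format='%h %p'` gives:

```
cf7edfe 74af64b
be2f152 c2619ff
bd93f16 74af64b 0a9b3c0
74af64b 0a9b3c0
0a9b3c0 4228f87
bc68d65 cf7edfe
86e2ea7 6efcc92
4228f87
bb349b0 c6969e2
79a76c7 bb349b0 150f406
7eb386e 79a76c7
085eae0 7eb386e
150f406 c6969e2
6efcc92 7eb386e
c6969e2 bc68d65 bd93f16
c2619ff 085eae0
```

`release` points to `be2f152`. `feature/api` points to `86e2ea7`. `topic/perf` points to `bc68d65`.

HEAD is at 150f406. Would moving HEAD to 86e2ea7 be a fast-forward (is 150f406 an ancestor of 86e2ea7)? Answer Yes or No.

Yes

A fast-forward from 150f406 to 86e2ea7 is possible iff 150f406 is an ancestor of 86e2ea7.
Ancestors of 86e2ea7: {0a9b3c0, 150f406, 4228f87, 6efcc92, 74af64b, 79a76c7, 7eb386e, 86e2ea7, bb349b0, bc68d65, bd93f16, c6969e2, cf7edfe}.
150f406 is among them, so fast-forward is possible.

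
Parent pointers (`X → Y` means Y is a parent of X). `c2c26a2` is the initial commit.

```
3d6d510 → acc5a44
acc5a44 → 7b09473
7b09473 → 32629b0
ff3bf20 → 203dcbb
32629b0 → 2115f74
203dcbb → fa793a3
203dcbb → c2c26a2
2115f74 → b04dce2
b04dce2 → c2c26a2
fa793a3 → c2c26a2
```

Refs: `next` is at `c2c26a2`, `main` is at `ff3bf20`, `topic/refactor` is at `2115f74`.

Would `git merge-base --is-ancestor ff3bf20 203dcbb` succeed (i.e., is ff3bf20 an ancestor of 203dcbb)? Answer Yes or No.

No

Ancestors of 203dcbb: {203dcbb, c2c26a2, fa793a3}.
ff3bf20 is not in that set, so it is not an ancestor of 203dcbb.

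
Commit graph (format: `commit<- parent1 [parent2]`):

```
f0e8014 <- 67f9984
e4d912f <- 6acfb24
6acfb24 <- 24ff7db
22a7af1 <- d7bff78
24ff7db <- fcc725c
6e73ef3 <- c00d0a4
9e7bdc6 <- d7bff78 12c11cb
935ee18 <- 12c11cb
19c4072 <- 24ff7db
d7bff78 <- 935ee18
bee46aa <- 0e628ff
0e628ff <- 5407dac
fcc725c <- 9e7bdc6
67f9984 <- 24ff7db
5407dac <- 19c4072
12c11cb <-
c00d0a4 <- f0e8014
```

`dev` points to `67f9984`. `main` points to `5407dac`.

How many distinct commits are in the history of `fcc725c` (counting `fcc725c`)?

Walking parent pointers from fcc725c: reachable set = {12c11cb, 935ee18, 9e7bdc6, d7bff78, fcc725c}.
That is 5 commits.

5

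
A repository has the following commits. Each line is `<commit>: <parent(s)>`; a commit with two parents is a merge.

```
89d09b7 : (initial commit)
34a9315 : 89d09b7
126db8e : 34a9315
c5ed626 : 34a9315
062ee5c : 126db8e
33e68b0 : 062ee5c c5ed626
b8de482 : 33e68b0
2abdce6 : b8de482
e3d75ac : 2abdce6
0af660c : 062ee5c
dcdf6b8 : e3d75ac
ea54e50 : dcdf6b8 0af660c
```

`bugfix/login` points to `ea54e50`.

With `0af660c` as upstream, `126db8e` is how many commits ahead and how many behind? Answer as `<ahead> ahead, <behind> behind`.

Reachable from 126db8e: {126db8e, 34a9315, 89d09b7}.
Reachable from 0af660c: {062ee5c, 0af660c, 126db8e, 34a9315, 89d09b7}.
Only in 126db8e's history (ahead): {} — 0.
Only in 0af660c's history (behind): {062ee5c, 0af660c} — 2.

0 ahead, 2 behind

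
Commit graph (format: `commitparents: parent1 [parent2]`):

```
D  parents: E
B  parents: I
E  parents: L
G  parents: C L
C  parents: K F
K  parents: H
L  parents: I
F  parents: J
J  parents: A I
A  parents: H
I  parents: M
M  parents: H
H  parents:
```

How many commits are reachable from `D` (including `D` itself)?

Walking parent pointers from D: reachable set = {D, E, H, I, L, M}.
That is 6 commits.

6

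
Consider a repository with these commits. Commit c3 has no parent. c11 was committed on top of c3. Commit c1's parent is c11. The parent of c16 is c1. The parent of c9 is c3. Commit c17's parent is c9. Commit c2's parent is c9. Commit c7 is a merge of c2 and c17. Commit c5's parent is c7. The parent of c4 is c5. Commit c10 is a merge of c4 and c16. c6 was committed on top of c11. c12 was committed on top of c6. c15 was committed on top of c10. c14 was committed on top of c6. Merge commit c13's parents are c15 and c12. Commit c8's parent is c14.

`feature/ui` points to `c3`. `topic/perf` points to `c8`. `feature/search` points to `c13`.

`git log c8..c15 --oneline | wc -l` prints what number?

10

Reachable from c15: {c1, c10, c11, c15, c16, c17, c2, c3, c4, c5, c7, c9}.
Reachable from c8: {c11, c14, c3, c6, c8}.
In c15's history but not c8's: {c1, c10, c15, c16, c17, c2, c4, c5, c7, c9} — 10 commits.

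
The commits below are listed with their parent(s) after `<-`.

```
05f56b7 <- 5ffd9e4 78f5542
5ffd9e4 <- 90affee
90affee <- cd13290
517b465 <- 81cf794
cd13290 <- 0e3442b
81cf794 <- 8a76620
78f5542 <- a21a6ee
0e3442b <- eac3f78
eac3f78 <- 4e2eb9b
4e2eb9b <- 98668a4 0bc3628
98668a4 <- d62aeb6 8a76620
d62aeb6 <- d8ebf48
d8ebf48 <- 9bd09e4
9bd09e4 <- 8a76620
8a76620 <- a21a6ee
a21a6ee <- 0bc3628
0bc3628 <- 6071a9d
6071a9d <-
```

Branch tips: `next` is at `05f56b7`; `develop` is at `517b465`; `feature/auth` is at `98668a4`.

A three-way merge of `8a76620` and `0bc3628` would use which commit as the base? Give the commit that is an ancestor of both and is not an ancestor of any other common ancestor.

0bc3628

Ancestors of 8a76620: {0bc3628, 6071a9d, 8a76620, a21a6ee}.
Ancestors of 0bc3628: {0bc3628, 6071a9d}.
Common ancestors: {0bc3628, 6071a9d}.
Among these, 0bc3628 is not an ancestor of any other common ancestor — it is the merge base.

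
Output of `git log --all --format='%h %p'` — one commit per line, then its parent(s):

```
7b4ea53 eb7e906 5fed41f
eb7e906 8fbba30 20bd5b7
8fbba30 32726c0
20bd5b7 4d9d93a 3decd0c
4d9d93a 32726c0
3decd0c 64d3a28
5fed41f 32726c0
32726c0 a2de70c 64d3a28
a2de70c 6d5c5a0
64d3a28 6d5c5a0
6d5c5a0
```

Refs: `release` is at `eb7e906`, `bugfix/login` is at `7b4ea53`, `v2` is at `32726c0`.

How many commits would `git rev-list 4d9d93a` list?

Walking parent pointers from 4d9d93a: reachable set = {32726c0, 4d9d93a, 64d3a28, 6d5c5a0, a2de70c}.
That is 5 commits.

5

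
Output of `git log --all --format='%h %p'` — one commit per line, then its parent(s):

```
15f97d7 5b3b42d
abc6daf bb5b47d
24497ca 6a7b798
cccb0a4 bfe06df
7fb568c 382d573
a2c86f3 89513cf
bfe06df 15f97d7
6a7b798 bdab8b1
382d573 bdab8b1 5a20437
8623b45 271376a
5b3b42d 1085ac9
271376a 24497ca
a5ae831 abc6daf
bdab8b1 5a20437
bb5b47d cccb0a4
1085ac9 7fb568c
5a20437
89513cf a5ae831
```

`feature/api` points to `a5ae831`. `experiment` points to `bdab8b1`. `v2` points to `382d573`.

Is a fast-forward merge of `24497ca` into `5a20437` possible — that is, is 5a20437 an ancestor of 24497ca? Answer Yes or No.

A fast-forward from 5a20437 to 24497ca is possible iff 5a20437 is an ancestor of 24497ca.
Ancestors of 24497ca: {24497ca, 5a20437, 6a7b798, bdab8b1}.
5a20437 is among them, so fast-forward is possible.

Yes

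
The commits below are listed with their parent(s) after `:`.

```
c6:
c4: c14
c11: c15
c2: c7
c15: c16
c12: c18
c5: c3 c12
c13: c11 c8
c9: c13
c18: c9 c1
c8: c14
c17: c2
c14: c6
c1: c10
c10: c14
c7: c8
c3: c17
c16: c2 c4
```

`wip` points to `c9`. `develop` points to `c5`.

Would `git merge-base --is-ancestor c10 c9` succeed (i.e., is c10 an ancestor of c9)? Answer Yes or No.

Ancestors of c9: {c11, c13, c14, c15, c16, c2, c4, c6, c7, c8, c9}.
c10 is not in that set, so it is not an ancestor of c9.

No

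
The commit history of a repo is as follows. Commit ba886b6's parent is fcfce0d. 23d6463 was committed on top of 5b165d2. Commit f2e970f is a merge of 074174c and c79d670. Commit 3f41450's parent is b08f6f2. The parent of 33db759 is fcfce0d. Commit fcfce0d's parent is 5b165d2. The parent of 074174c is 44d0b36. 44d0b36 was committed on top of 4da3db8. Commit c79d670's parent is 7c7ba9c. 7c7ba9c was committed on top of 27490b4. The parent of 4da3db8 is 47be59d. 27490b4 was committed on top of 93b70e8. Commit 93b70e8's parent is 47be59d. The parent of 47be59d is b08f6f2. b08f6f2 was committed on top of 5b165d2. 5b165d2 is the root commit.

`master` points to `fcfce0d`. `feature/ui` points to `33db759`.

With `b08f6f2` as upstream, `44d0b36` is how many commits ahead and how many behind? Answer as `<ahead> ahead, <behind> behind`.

Reachable from 44d0b36: {44d0b36, 47be59d, 4da3db8, 5b165d2, b08f6f2}.
Reachable from b08f6f2: {5b165d2, b08f6f2}.
Only in 44d0b36's history (ahead): {44d0b36, 47be59d, 4da3db8} — 3.
Only in b08f6f2's history (behind): {} — 0.

3 ahead, 0 behind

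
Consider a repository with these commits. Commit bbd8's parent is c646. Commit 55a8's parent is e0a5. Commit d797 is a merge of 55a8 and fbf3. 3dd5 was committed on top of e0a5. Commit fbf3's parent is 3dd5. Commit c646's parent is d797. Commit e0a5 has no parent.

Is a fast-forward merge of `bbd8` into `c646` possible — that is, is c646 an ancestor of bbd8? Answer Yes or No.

Yes

A fast-forward from c646 to bbd8 is possible iff c646 is an ancestor of bbd8.
Ancestors of bbd8: {3dd5, 55a8, bbd8, c646, d797, e0a5, fbf3}.
c646 is among them, so fast-forward is possible.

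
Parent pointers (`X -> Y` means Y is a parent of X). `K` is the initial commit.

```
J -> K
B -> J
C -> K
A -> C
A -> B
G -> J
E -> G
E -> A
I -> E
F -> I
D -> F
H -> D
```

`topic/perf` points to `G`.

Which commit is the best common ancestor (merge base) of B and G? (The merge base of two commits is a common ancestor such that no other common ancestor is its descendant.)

J

Ancestors of B: {B, J, K}.
Ancestors of G: {G, J, K}.
Common ancestors: {J, K}.
Among these, J is not an ancestor of any other common ancestor — it is the merge base.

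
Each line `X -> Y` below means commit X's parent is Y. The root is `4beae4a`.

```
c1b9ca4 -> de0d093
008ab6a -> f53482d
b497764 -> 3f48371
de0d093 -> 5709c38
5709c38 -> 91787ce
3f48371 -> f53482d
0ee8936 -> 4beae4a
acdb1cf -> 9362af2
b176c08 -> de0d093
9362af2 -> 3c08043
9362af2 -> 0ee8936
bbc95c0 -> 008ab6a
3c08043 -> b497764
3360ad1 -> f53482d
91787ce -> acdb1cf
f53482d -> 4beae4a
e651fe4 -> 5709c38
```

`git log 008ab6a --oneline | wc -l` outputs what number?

Walking parent pointers from 008ab6a: reachable set = {008ab6a, 4beae4a, f53482d}.
That is 3 commits.

3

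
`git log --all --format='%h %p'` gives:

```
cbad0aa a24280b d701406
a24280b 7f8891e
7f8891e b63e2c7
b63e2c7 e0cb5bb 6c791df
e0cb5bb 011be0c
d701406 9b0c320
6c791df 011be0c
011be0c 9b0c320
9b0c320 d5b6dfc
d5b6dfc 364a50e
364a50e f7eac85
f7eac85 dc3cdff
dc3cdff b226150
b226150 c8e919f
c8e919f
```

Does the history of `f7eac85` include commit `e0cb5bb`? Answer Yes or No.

Ancestors of f7eac85: {b226150, c8e919f, dc3cdff, f7eac85}.
e0cb5bb is not in that set, so it is not an ancestor of f7eac85.

No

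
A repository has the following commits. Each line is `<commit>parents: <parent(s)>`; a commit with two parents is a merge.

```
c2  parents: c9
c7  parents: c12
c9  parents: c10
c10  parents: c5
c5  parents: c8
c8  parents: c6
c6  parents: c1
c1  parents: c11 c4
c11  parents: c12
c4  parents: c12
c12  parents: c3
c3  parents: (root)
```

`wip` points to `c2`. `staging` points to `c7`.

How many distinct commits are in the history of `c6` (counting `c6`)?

Walking parent pointers from c6: reachable set = {c1, c11, c12, c3, c4, c6}.
That is 6 commits.

6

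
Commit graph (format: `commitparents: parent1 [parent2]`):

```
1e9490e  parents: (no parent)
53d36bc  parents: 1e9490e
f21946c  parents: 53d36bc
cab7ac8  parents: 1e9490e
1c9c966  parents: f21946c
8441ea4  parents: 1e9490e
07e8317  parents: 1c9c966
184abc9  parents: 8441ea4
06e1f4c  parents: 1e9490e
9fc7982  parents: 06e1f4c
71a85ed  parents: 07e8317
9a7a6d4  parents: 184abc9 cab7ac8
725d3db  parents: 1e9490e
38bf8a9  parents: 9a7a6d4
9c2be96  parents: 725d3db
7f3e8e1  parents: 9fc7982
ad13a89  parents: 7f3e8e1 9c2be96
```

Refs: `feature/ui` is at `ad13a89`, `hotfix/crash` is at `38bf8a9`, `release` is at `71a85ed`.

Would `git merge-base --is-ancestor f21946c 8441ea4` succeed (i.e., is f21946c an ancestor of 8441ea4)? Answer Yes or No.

Ancestors of 8441ea4: {1e9490e, 8441ea4}.
f21946c is not in that set, so it is not an ancestor of 8441ea4.

No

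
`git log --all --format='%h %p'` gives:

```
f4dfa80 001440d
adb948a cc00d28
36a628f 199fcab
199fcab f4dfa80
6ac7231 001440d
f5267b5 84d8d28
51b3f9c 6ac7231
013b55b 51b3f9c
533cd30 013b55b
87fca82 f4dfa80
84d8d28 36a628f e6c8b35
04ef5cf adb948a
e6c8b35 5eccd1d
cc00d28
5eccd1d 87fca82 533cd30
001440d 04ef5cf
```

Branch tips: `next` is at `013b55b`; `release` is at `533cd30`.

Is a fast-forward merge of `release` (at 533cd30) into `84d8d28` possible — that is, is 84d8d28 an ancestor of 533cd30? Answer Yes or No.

No

A fast-forward from 84d8d28 to 533cd30 is possible iff 84d8d28 is an ancestor of 533cd30.
Ancestors of 533cd30: {001440d, 013b55b, 04ef5cf, 51b3f9c, 533cd30, 6ac7231, adb948a, cc00d28}.
84d8d28 is not among them, so fast-forward is not possible.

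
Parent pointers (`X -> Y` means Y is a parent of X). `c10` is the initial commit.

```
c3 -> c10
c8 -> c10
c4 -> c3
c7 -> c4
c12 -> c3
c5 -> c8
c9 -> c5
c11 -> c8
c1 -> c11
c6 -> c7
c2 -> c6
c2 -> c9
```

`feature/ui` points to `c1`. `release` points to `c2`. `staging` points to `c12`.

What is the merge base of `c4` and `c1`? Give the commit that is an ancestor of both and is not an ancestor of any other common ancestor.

Ancestors of c4: {c10, c3, c4}.
Ancestors of c1: {c1, c10, c11, c8}.
Common ancestors: {c10}.
The only common ancestor is c10, so it is the merge base.

c10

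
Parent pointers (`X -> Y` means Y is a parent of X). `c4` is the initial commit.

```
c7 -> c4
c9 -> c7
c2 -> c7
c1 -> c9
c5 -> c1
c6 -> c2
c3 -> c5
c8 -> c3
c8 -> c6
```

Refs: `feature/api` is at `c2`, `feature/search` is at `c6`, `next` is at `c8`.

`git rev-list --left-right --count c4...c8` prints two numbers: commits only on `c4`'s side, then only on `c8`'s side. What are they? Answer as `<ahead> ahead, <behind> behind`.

0 ahead, 8 behind

Reachable from c4: {c4}.
Reachable from c8: {c1, c2, c3, c4, c5, c6, c7, c8, c9}.
Only in c4's history (ahead): {} — 0.
Only in c8's history (behind): {c1, c2, c3, c5, c6, c7, c8, c9} — 8.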